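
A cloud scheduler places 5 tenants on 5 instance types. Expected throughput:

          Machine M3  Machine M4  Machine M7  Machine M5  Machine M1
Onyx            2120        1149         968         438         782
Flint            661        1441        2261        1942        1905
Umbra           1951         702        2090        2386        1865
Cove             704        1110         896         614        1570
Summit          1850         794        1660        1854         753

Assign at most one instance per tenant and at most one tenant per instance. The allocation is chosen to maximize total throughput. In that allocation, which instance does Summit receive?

Optimal: Onyx→Machine M4 (1149 ops/s), Flint→Machine M7 (2261 ops/s), Umbra→Machine M5 (2386 ops/s), Cove→Machine M1 (1570 ops/s), Summit→Machine M3 (1850 ops/s) — total 1149+2261+2386+1570+1850 = 9216 ops/s.
Next-best assignment: Onyx→Machine M3, Flint→Machine M7, Umbra→Machine M1, Cove→Machine M4, Summit→Machine M5 = 9210 ops/s.
Summit's own top instance is Machine M5 (1854 ops/s), but forcing Summit→Machine M5 and reassigning the rest optimally gives only 9210 ops/s — worse by 6.

Summit receives Machine M3.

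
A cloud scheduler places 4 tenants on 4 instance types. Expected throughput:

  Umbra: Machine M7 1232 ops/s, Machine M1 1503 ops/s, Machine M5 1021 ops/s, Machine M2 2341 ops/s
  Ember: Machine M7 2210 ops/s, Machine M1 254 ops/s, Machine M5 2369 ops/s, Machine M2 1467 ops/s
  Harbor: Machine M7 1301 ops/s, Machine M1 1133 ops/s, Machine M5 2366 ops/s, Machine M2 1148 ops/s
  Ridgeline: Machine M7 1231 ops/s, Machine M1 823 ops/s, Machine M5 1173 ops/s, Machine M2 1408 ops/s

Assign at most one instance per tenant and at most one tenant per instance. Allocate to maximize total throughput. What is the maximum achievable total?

Maximum total: 7740 ops/s

This is a one-to-one assignment (maximum-weight bipartite matching).
Optimal: Umbra→Machine M2 (2341 ops/s), Ember→Machine M7 (2210 ops/s), Harbor→Machine M5 (2366 ops/s), Ridgeline→Machine M1 (823 ops/s) — total 2341+2210+2366+823 = 7740 ops/s.
Max-entry greedy (repeatedly take the single best remaining cell) gives 6834 ops/s, worse by 906.
Checked against all permutations: 7740 ops/s is optimal.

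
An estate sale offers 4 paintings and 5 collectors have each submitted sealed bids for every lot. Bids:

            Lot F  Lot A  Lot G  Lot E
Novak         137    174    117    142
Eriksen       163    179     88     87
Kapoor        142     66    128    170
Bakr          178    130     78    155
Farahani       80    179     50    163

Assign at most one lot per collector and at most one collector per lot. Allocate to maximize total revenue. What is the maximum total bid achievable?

This is the linear assignment problem.
Optimal: Bakr→Lot F ($178), Eriksen→Lot A ($179), Kapoor→Lot G ($128), Farahani→Lot E ($163) — total 178+179+128+163 = $648.
Max-entry greedy (repeatedly take the single best remaining cell) gives $644, worse by 4.
Every other assignment is strictly worse.

Max total: $648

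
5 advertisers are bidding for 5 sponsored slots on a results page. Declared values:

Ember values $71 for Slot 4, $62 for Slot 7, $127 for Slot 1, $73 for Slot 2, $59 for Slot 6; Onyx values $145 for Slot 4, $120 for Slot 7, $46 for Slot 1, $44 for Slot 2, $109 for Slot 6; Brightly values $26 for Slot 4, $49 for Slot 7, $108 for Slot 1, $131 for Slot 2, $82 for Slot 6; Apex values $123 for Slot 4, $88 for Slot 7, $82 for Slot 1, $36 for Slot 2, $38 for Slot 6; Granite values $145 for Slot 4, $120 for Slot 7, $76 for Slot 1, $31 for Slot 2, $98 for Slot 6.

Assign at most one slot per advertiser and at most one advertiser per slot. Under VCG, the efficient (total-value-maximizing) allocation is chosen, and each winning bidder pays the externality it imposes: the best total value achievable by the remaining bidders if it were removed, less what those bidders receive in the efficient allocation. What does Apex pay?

Apex pays $36.

Efficient allocation: Ember→Slot 1 ($127), Onyx→Slot 6 ($109), Brightly→Slot 2 ($131), Apex→Slot 4 ($123), Granite→Slot 7 ($120); total welfare W = $610.
Apex receives Slot 4 at value $123, so the others get W − 123 = $487.
Without Apex: best allocation of the remaining 4 bidders over all 5 slots is Ember→Slot 1 ($127), Onyx→Slot 4 ($145), Brightly→Slot 2 ($131), Granite→Slot 7 ($120), total $523.
VCG payment = (others' best without Apex) − (others' welfare with Apex) = 523 − 487 = $36.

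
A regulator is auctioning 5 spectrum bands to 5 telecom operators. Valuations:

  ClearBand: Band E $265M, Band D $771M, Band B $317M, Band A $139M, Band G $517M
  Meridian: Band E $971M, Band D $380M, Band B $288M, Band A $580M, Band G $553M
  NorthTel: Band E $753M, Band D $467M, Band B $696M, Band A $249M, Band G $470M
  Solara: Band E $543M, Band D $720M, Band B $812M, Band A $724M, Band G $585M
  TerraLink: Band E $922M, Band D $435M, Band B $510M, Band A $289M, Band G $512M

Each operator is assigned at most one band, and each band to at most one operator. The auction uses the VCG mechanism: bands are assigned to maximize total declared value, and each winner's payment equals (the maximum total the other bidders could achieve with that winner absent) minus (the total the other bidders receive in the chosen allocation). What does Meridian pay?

Meridian pays $410M.

Efficient allocation: ClearBand→Band D ($771M), Meridian→Band E ($971M), NorthTel→Band B ($696M), Solara→Band A ($724M), TerraLink→Band G ($512M); total welfare W = $3674M.
Meridian receives Band E at value $971M, so the others get W − 971 = $2703M.
Without Meridian: best allocation of the remaining 4 bidders over all 5 bands is ClearBand→Band D ($771M), NorthTel→Band B ($696M), Solara→Band A ($724M), TerraLink→Band E ($922M), total $3113M.
VCG payment = (others' best without Meridian) − (others' welfare with Meridian) = 3113 − 2703 = $410M.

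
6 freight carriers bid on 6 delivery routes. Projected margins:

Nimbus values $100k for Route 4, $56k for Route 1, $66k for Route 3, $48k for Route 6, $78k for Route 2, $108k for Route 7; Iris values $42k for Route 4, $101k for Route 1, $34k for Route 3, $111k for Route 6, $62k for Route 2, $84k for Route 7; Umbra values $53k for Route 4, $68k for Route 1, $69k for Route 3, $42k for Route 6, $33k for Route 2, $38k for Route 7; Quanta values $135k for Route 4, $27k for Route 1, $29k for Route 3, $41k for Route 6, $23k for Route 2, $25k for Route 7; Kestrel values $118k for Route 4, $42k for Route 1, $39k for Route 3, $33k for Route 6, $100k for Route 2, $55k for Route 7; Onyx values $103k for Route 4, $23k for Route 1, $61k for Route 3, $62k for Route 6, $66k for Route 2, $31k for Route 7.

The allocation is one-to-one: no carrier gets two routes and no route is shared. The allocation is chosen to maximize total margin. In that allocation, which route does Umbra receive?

Umbra receives Route 1.

Optimal: Nimbus→Route 7 ($108k), Iris→Route 6 ($111k), Umbra→Route 1 ($68k), Quanta→Route 4 ($135k), Kestrel→Route 2 ($100k), Onyx→Route 3 ($61k) — total 108+111+68+135+100+61 = $583k.
Max-entry greedy (repeatedly take the single best remaining cell) gives $546k, worse by 37.
Next-best assignment: Nimbus→Route 7, Iris→Route 1, Umbra→Route 3, Quanta→Route 4, Kestrel→Route 2, Onyx→Route 6 = $575k.
Checked against all permutations: $583k is optimal.
Umbra's own top route is Route 3 ($69k), but forcing Umbra→Route 3 and reassigning the rest optimally gives only $575k — worse by 8.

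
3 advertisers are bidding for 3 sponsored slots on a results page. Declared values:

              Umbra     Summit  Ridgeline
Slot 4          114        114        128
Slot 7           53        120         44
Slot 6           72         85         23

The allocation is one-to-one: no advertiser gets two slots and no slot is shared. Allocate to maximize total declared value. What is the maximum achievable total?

Max total: $320

Optimal: Umbra→Slot 6 ($72), Summit→Slot 7 ($120), Ridgeline→Slot 4 ($128) — total 72+120+128 = $320.
Row-greedy (each advertiser in turn takes its best remaining slot) gives $257, worse by 63.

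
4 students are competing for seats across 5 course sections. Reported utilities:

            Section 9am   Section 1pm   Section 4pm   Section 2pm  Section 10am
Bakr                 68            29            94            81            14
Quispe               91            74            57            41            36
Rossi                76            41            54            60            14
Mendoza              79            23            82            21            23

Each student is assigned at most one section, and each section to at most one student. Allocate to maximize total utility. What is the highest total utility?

Optimal: Bakr→Section 2pm (81 points), Quispe→Section 1pm (74 points), Rossi→Section 9am (76 points), Mendoza→Section 4pm (82 points) — total 81+74+76+82 = 313 points.
Max-entry greedy (repeatedly take the single best remaining cell) gives 268 points, worse by 45.
Next-best assignment: Bakr→Section 4pm, Quispe→Section 1pm, Rossi→Section 2pm, Mendoza→Section 9am = 307 points.

Max total: 313 points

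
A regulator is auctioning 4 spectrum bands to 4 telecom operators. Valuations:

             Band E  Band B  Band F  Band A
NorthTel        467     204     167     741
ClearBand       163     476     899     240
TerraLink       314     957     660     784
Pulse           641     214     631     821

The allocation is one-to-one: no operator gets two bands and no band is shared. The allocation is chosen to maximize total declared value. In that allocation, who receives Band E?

This is the linear assignment problem.
Optimal: NorthTel→Band A ($741M), ClearBand→Band F ($899M), TerraLink→Band B ($957M), Pulse→Band E ($641M) — total 741+899+957+641 = $3238M.
Max-entry greedy (repeatedly take the single best remaining cell) gives $3144M, worse by 94.
Pulse's own top band is Band A ($821M), but forcing Pulse→Band A and reassigning the rest optimally gives only $3144M — worse by 94.

Pulse receives Band E.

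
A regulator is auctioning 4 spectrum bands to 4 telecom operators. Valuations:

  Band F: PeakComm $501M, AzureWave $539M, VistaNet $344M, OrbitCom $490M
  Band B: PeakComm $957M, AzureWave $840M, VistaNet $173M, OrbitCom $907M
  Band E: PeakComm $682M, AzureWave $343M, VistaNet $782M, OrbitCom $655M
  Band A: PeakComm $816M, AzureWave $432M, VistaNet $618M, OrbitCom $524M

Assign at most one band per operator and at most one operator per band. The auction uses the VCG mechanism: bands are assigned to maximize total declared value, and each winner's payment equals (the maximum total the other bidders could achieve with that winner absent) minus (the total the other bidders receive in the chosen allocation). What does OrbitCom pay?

Efficient allocation: PeakComm→Band A ($816M), AzureWave→Band F ($539M), VistaNet→Band E ($782M), OrbitCom→Band B ($907M); total welfare W = $3044M.
OrbitCom receives Band B at value $907M, so the others get W − 907 = $2137M.
Without OrbitCom: best allocation of the remaining 3 bidders over all 4 bands is PeakComm→Band A ($816M), AzureWave→Band B ($840M), VistaNet→Band E ($782M), total $2438M.
VCG payment = (others' best without OrbitCom) − (others' welfare with OrbitCom) = 2438 − 2137 = $301M.

OrbitCom pays $301M.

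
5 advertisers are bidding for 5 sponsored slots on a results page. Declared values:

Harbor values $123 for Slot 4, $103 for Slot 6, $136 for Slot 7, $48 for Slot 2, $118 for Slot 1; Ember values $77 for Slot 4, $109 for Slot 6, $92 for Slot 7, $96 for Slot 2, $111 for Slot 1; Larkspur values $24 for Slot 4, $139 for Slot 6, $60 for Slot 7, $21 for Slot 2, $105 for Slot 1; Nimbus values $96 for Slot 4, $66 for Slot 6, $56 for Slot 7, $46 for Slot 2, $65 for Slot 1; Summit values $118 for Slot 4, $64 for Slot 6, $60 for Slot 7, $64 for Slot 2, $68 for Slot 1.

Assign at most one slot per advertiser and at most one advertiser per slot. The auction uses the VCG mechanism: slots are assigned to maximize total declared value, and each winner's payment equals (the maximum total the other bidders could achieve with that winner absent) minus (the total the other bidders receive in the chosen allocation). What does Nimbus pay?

Nimbus pays $15.

Efficient allocation: Harbor→Slot 7 ($136), Ember→Slot 2 ($96), Larkspur→Slot 6 ($139), Nimbus→Slot 1 ($65), Summit→Slot 4 ($118); total welfare W = $554.
Nimbus receives Slot 1 at value $65, so the others get W − 65 = $489.
Without Nimbus: best allocation of the remaining 4 bidders over all 5 slots is Harbor→Slot 7 ($136), Ember→Slot 1 ($111), Larkspur→Slot 6 ($139), Summit→Slot 4 ($118), total $504.
VCG payment = (others' best without Nimbus) − (others' welfare with Nimbus) = 504 − 489 = $15.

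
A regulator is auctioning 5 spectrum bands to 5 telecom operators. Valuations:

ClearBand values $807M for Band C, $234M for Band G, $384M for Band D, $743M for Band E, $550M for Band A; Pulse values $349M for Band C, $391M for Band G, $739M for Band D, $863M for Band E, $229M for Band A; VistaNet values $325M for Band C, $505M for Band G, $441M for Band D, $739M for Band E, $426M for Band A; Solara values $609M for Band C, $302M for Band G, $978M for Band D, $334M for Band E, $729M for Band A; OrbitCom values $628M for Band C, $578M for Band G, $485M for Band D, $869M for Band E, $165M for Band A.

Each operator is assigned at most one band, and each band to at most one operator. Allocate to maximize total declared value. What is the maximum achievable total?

This is a one-to-one assignment (maximum-weight bipartite matching).
Optimal: ClearBand→Band C ($807M), Pulse→Band E ($863M), VistaNet→Band A ($426M), Solara→Band D ($978M), OrbitCom→Band G ($578M) — total 807+863+426+978+578 = $3652M.
Max-entry greedy (repeatedly take the single best remaining cell) gives $3388M, worse by 264.
Next-best assignment: ClearBand→Band C, Pulse→Band D, VistaNet→Band G, Solara→Band A, OrbitCom→Band E = $3649M.
Swapping VistaNet↔OrbitCom (VistaNet→Band G $505M, OrbitCom→Band A $165M) loses 334.

Max total: $3652M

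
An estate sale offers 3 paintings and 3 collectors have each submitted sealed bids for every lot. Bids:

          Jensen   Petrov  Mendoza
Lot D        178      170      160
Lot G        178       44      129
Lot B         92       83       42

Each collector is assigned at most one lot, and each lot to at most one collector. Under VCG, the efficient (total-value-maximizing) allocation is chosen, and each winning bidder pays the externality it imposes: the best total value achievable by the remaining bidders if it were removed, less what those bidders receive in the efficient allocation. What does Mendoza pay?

Efficient allocation: Jensen→Lot G ($178), Petrov→Lot B ($83), Mendoza→Lot D ($160); total welfare W = $421.
Mendoza receives Lot D at value $160, so the others get W − 160 = $261.
Without Mendoza: best allocation of the remaining 2 bidders over all 3 lots is Jensen→Lot G ($178), Petrov→Lot D ($170), total $348.
VCG payment = (others' best without Mendoza) − (others' welfare with Mendoza) = 348 − 261 = $87.

Mendoza pays $87.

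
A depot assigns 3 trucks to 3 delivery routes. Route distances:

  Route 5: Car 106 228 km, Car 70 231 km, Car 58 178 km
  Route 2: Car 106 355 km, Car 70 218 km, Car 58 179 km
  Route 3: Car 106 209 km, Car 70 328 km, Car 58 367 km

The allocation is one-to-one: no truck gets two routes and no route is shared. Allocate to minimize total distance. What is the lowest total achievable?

Minimum total: 605 km

Treat this as an assignment problem: match each truck to one route.
Optimal: Car 106→Route 3 (209 km), Car 70→Route 2 (218 km), Car 58→Route 5 (178 km) — total 209+218+178 = 605 km.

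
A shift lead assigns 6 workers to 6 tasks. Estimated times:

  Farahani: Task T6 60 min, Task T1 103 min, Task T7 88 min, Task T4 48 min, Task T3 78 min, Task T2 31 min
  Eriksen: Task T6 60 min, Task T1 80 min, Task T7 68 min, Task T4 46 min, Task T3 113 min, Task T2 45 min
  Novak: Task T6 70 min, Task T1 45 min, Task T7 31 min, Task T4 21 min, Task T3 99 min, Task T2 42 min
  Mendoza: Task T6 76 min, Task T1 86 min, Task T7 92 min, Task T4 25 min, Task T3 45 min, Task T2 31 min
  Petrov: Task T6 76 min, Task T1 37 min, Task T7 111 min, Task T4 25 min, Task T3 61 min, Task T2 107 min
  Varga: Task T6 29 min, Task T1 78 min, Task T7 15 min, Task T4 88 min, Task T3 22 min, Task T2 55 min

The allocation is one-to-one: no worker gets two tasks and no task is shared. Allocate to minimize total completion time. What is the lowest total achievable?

Min total: 206 min

Optimal: Farahani→Task T2 (31 min), Eriksen→Task T6 (60 min), Novak→Task T7 (31 min), Mendoza→Task T4 (25 min), Petrov→Task T1 (37 min), Varga→Task T3 (22 min) — total 31+60+31+25+37+22 = 206 min.
Next-best assignment: Farahani→Task T2, Eriksen→Task T6, Novak→Task T4, Mendoza→Task T3, Petrov→Task T1, Varga→Task T7 = 209 min.
Checked against all permutations: 206 min is optimal.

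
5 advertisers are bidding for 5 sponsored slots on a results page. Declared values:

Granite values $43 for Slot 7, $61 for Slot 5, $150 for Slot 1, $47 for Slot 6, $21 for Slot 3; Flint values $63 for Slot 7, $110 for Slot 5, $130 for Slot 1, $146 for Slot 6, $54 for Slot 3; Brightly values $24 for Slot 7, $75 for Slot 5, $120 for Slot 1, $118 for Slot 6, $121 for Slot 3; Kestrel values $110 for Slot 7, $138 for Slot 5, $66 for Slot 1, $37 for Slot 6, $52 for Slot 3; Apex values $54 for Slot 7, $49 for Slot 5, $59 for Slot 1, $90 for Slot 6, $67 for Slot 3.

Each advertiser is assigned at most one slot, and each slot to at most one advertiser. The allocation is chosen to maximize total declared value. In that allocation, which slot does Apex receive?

Apex receives Slot 7.

Optimal: Granite→Slot 1 ($150), Flint→Slot 6 ($146), Brightly→Slot 3 ($121), Kestrel→Slot 5 ($138), Apex→Slot 7 ($54) — total 150+146+121+138+54 = $609.
Column-greedy (each slot in turn goes to its best remaining advertiser) gives $555, worse by 54.
No other one-to-one assignment exceeds $609.
Apex's own top slot is Slot 6 ($90), but forcing Apex→Slot 6 and reassigning the rest optimally gives only $581 — worse by 28.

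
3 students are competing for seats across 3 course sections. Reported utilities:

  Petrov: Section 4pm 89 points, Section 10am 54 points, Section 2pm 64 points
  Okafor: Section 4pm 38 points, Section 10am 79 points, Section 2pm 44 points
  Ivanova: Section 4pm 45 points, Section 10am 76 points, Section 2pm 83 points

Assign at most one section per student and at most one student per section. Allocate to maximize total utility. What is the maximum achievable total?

Max total: 251 points

Treat this as an assignment problem: match each student to one section.
Optimal: Petrov→Section 4pm (89 points), Okafor→Section 10am (79 points), Ivanova→Section 2pm (83 points) — total 89+79+83 = 251 points.
Next-best assignment: Petrov→Section 4pm, Okafor→Section 2pm, Ivanova→Section 10am = 209 points.
Swapping Okafor↔Petrov (Okafor→Section 4pm 38 points, Petrov→Section 10am 54 points) loses 76.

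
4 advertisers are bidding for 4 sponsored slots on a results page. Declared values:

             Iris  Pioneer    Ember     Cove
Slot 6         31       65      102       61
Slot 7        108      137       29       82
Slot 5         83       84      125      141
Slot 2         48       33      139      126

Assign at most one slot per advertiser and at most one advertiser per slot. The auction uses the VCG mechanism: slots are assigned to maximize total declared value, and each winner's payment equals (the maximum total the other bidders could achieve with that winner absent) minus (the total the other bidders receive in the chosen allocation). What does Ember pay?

Efficient allocation: Iris→Slot 7 ($108), Pioneer→Slot 6 ($65), Ember→Slot 2 ($139), Cove→Slot 5 ($141); total welfare W = $453.
Ember receives Slot 2 at value $139, so the others get W − 139 = $314.
Without Ember: best allocation of the remaining 3 bidders over all 4 slots is Iris→Slot 5 ($83), Pioneer→Slot 7 ($137), Cove→Slot 2 ($126), total $346.
VCG payment = (others' best without Ember) − (others' welfare with Ember) = 346 − 314 = $32.

Ember pays $32.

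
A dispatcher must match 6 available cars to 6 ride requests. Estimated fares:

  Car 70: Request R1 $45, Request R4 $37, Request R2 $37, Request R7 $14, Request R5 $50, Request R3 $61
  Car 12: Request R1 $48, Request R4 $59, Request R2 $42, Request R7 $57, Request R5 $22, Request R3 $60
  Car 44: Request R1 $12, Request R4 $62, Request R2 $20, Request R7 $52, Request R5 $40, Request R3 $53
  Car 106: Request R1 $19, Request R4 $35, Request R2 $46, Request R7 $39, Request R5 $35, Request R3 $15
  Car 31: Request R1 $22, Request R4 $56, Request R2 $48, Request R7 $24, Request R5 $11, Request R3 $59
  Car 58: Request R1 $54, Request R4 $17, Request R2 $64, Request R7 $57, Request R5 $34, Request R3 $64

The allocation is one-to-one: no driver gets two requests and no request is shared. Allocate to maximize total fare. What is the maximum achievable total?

Max total: $328

Optimal: Car 70→Request R5 ($50), Car 12→Request R7 ($57), Car 44→Request R4 ($62), Car 106→Request R2 ($46), Car 31→Request R3 ($59), Car 58→Request R1 ($54) — total 50+57+62+46+59+54 = $328.
Max-entry greedy (repeatedly take the single best remaining cell) gives $301, worse by 27.
Swapping Car 106↔Car 58 (Car 106→Request R1 $19, Car 58→Request R2 $64) loses 17.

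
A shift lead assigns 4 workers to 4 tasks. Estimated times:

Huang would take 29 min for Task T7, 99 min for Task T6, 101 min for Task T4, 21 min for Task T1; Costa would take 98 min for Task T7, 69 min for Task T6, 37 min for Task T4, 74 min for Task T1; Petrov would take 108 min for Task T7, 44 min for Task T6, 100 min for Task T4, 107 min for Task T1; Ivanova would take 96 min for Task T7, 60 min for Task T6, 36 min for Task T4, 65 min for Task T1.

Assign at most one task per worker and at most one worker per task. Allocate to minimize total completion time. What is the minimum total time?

Minimum total: 175 min

Optimal: Huang→Task T7 (29 min), Costa→Task T4 (37 min), Petrov→Task T6 (44 min), Ivanova→Task T1 (65 min) — total 29+37+44+65 = 175 min.
Column-greedy (each task in turn goes to its cheapest remaining worker) gives 183 min, worse by 8.
Every other assignment is strictly worse.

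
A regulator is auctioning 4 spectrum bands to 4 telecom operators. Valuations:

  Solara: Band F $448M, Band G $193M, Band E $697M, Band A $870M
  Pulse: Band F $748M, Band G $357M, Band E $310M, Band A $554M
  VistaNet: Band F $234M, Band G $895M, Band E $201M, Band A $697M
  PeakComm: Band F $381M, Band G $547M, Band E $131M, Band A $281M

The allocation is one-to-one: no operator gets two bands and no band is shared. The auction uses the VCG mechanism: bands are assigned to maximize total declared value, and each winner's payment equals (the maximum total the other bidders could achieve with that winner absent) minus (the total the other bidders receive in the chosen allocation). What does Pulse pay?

Efficient allocation: Solara→Band E ($697M), Pulse→Band F ($748M), VistaNet→Band A ($697M), PeakComm→Band G ($547M); total welfare W = $2689M.
Pulse receives Band F at value $748M, so the others get W − 748 = $1941M.
Without Pulse: best allocation of the remaining 3 bidders over all 4 bands is Solara→Band A ($870M), VistaNet→Band G ($895M), PeakComm→Band F ($381M), total $2146M.
VCG payment = (others' best without Pulse) − (others' welfare with Pulse) = 2146 − 1941 = $205M.

Pulse pays $205M.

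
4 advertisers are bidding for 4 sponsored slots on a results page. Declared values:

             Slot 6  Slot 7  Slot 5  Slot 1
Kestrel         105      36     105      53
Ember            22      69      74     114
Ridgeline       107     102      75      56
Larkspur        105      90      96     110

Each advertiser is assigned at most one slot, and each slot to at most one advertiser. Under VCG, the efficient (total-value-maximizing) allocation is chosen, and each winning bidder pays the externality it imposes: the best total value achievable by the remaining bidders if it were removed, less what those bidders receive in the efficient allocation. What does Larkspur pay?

Efficient allocation: Kestrel→Slot 5 ($105), Ember→Slot 1 ($114), Ridgeline→Slot 7 ($102), Larkspur→Slot 6 ($105); total welfare W = $426.
Larkspur receives Slot 6 at value $105, so the others get W − 105 = $321.
Without Larkspur: best allocation of the remaining 3 bidders over all 4 slots is Kestrel→Slot 5 ($105), Ember→Slot 1 ($114), Ridgeline→Slot 6 ($107), total $326.
VCG payment = (others' best without Larkspur) − (others' welfare with Larkspur) = 326 − 321 = $5.

Larkspur pays $5.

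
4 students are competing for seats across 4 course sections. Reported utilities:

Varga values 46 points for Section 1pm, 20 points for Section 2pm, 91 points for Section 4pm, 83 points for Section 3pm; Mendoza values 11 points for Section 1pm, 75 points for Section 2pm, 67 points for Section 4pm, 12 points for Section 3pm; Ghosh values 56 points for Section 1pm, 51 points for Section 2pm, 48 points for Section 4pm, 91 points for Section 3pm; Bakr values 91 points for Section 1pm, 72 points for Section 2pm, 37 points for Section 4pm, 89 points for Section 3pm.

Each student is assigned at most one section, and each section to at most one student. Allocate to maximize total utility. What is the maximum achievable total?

Max total: 348 points

Optimal: Varga→Section 4pm (91 points), Mendoza→Section 2pm (75 points), Ghosh→Section 3pm (91 points), Bakr→Section 1pm (91 points) — total 91+75+91+91 = 348 points.
Swapping Bakr↔Mendoza (Bakr→Section 2pm 72 points, Mendoza→Section 1pm 11 points) loses 83.
No other one-to-one assignment exceeds 348 points.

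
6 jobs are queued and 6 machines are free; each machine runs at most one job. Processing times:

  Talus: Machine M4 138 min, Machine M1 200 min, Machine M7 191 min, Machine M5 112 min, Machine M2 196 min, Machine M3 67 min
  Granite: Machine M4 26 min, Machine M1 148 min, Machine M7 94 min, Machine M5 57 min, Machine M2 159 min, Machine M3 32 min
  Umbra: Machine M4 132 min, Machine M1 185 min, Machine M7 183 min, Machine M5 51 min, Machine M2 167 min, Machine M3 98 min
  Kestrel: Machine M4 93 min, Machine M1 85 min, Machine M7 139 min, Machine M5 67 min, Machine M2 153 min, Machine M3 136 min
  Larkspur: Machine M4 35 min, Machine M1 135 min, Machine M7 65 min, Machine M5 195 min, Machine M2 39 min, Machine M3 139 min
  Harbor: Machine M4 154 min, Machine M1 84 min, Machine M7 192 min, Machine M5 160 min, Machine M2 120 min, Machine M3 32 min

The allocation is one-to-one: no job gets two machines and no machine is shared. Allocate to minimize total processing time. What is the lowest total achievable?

Minimum total: 406 min

This is the linear assignment problem.
Optimal: Talus→Machine M3 (67 min), Granite→Machine M4 (26 min), Umbra→Machine M5 (51 min), Kestrel→Machine M7 (139 min), Larkspur→Machine M2 (39 min), Harbor→Machine M1 (84 min) — total 67+26+51+139+39+84 = 406 min.
Row-greedy (each job in turn takes its cheapest remaining machine) gives 460 min, worse by 54.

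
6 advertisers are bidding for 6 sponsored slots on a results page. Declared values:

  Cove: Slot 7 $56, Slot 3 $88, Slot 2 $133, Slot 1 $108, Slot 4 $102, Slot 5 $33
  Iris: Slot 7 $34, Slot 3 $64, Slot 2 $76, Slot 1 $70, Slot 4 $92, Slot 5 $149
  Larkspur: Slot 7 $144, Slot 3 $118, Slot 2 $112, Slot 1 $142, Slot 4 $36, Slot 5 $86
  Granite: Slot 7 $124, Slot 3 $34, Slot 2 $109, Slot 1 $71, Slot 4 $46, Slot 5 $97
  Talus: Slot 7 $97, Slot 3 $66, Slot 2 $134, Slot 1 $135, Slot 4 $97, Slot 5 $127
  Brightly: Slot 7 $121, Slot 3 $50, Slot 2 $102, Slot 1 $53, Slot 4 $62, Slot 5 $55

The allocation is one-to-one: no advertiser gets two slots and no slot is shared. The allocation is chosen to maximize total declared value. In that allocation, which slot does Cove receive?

Cove receives Slot 4.

Optimal: Cove→Slot 4 ($102), Iris→Slot 5 ($149), Larkspur→Slot 3 ($118), Granite→Slot 2 ($109), Talus→Slot 1 ($135), Brightly→Slot 7 ($121) — total 102+149+118+109+135+121 = $734.
Next-best assignment: Cove→Slot 4, Iris→Slot 5, Larkspur→Slot 3, Granite→Slot 7, Talus→Slot 1, Brightly→Slot 2 = $730.
Swapping Cove↔Brightly (Cove→Slot 7 $56, Brightly→Slot 4 $62) loses 105.
No other one-to-one assignment exceeds $734.
Cove's own top slot is Slot 2 ($133), but forcing Cove→Slot 2 and reassigning the rest optimally gives only $721 — worse by 13.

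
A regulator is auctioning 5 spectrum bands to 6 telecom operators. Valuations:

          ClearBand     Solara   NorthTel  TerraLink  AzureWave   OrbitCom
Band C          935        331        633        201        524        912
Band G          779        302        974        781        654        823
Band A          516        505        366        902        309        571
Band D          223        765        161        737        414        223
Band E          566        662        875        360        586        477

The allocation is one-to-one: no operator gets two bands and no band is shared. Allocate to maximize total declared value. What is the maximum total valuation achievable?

Optimal: ClearBand→Band C ($935M), OrbitCom→Band G ($823M), TerraLink→Band A ($902M), Solara→Band D ($765M), NorthTel→Band E ($875M) — total 935+823+902+765+875 = $4300M.
Max-entry greedy (repeatedly take the single best remaining cell) gives $4162M, worse by 138.
Next-best assignment: OrbitCom→Band C, ClearBand→Band G, TerraLink→Band A, Solara→Band D, NorthTel→Band E = $4233M.
Checked against all permutations: $4300M is optimal.

Max total: $4300M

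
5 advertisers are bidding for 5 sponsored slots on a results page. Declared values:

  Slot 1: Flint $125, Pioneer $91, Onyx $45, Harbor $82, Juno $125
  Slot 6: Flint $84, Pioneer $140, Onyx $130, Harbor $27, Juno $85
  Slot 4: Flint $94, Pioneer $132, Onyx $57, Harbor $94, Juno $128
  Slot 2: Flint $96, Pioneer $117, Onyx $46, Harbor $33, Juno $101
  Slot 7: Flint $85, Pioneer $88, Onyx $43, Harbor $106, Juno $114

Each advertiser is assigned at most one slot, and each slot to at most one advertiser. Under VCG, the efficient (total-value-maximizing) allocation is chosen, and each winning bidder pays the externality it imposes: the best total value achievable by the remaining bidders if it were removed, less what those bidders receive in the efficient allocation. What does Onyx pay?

Onyx pays $23.

Efficient allocation: Flint→Slot 1 ($125), Pioneer→Slot 2 ($117), Onyx→Slot 6 ($130), Harbor→Slot 7 ($106), Juno→Slot 4 ($128); total welfare W = $606.
Onyx receives Slot 6 at value $130, so the others get W − 130 = $476.
Without Onyx: best allocation of the remaining 4 bidders over all 5 slots is Flint→Slot 1 ($125), Pioneer→Slot 6 ($140), Harbor→Slot 7 ($106), Juno→Slot 4 ($128), total $499.
VCG payment = (others' best without Onyx) − (others' welfare with Onyx) = 499 − 476 = $23.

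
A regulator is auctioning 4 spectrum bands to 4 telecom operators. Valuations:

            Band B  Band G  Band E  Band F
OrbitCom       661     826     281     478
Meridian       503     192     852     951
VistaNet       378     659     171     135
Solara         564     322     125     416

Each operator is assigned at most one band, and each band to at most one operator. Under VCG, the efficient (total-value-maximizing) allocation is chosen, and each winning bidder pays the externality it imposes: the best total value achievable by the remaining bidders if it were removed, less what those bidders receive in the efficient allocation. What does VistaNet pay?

VistaNet pays $412M.

Efficient allocation: OrbitCom→Band B ($661M), Meridian→Band E ($852M), VistaNet→Band G ($659M), Solara→Band F ($416M); total welfare W = $2588M.
VistaNet receives Band G at value $659M, so the others get W − 659 = $1929M.
Without VistaNet: best allocation of the remaining 3 bidders over all 4 bands is OrbitCom→Band G ($826M), Meridian→Band F ($951M), Solara→Band B ($564M), total $2341M.
VCG payment = (others' best without VistaNet) − (others' welfare with VistaNet) = 2341 − 1929 = $412M.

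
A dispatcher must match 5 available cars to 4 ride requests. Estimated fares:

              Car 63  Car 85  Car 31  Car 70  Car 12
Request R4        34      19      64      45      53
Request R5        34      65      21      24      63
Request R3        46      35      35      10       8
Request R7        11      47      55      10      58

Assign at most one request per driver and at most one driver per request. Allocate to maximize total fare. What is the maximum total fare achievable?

Optimal: Car 31→Request R4 ($64), Car 85→Request R5 ($65), Car 63→Request R3 ($46), Car 12→Request R7 ($58) — total 64+65+46+58 = $233.
Checked against all permutations: $233 is optimal.

Maximum total: $233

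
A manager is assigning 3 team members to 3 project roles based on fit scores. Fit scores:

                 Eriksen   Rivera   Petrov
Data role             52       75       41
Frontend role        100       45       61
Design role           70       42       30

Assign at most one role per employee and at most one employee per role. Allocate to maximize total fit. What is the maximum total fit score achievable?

Max total: 206 pts

Optimal: Eriksen→Design role (70 pts), Rivera→Data role (75 pts), Petrov→Frontend role (61 pts) — total 70+75+61 = 206 pts.
Max-entry greedy (repeatedly take the single best remaining cell) gives 205 pts, worse by 1.
Next-best assignment: Eriksen→Frontend role, Rivera→Data role, Petrov→Design role = 205 pts.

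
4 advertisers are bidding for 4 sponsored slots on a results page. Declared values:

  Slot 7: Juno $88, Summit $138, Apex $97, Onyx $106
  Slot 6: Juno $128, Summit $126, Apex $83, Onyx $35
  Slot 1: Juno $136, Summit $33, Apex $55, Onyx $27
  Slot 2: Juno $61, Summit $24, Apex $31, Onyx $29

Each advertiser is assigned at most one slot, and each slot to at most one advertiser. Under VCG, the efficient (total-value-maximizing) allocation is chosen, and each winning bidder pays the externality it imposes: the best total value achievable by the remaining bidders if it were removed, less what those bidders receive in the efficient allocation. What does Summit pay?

Efficient allocation: Juno→Slot 1 ($136), Summit→Slot 6 ($126), Apex→Slot 2 ($31), Onyx→Slot 7 ($106); total welfare W = $399.
Summit receives Slot 6 at value $126, so the others get W − 126 = $273.
Without Summit: best allocation of the remaining 3 bidders over all 4 slots is Juno→Slot 1 ($136), Apex→Slot 6 ($83), Onyx→Slot 7 ($106), total $325.
VCG payment = (others' best without Summit) − (others' welfare with Summit) = 325 − 273 = $52.

Summit pays $52.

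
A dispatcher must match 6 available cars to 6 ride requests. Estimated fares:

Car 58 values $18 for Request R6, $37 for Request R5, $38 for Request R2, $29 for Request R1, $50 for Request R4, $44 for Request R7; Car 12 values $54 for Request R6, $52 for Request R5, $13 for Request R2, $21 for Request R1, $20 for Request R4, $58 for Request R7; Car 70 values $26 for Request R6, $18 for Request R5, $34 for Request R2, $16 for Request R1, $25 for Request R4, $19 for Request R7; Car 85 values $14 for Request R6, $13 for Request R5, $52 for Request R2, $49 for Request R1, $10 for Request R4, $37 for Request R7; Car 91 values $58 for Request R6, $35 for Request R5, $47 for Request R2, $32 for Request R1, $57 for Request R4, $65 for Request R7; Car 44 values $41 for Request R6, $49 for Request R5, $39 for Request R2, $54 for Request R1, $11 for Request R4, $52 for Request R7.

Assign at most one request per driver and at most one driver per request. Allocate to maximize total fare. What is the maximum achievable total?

Maximum total: $301

Treat this as an assignment problem: match each driver to one request.
Optimal: Car 58→Request R4 ($50), Car 12→Request R6 ($54), Car 70→Request R2 ($34), Car 85→Request R1 ($49), Car 91→Request R7 ($65), Car 44→Request R5 ($49) — total 50+54+34+49+65+49 = $301.
Max-entry greedy (repeatedly take the single best remaining cell) gives $293, worse by 8.
Swapping Car 85↔Car 70 (Car 85→Request R2 $52, Car 70→Request R1 $16) loses 15.
No other one-to-one assignment exceeds $301.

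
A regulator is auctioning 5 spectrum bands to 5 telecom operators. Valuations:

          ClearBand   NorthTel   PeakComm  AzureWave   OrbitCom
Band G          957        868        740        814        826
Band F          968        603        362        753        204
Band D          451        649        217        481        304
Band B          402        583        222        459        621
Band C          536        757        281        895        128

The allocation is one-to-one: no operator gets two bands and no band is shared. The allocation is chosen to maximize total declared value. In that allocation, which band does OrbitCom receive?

Optimal: ClearBand→Band F ($968M), NorthTel→Band D ($649M), PeakComm→Band G ($740M), AzureWave→Band C ($895M), OrbitCom→Band B ($621M) — total 968+649+740+895+621 = $3873M.
Next-best assignment: ClearBand→Band F, NorthTel→Band G, PeakComm→Band D, AzureWave→Band C, OrbitCom→Band B = $3569M.
Checked against all permutations: $3873M is optimal.
OrbitCom's own top band is Band G ($826M), but forcing OrbitCom→Band G and reassigning the rest optimally gives only $3560M — worse by 313.

OrbitCom receives Band B.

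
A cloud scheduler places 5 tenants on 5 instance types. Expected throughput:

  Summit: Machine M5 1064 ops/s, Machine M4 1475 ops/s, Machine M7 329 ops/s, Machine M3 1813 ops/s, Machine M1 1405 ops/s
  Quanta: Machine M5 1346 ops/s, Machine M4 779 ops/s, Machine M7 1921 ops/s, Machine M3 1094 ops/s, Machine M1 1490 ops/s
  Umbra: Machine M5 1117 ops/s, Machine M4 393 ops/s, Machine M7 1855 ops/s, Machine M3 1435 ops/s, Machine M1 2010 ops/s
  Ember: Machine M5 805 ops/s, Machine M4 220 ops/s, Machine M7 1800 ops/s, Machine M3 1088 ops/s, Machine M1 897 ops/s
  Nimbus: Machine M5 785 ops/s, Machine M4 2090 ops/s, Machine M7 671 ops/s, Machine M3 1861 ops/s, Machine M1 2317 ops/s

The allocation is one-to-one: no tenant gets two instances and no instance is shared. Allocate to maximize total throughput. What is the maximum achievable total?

Optimal: Summit→Machine M3 (1813 ops/s), Quanta→Machine M5 (1346 ops/s), Umbra→Machine M1 (2010 ops/s), Ember→Machine M7 (1800 ops/s), Nimbus→Machine M4 (2090 ops/s) — total 1813+1346+2010+1800+2090 = 9059 ops/s.
Column-greedy (each instance in turn goes to its best remaining tenant) gives 8001 ops/s, worse by 1058.
Swapping Nimbus↔Summit (Nimbus→Machine M3 1861 ops/s, Summit→Machine M4 1475 ops/s) loses 567.

Max total: 9059 ops/s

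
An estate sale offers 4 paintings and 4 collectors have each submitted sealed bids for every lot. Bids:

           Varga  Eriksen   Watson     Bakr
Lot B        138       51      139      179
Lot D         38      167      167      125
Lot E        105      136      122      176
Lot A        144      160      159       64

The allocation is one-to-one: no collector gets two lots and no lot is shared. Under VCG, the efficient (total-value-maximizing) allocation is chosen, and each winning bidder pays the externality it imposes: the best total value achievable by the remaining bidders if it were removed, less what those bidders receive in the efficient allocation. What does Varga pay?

Varga pays $3.

Efficient allocation: Varga→Lot B ($138), Eriksen→Lot A ($160), Watson→Lot D ($167), Bakr→Lot E ($176); total welfare W = $641.
Varga receives Lot B at value $138, so the others get W − 138 = $503.
Without Varga: best allocation of the remaining 3 bidders over all 4 lots is Eriksen→Lot A ($160), Watson→Lot D ($167), Bakr→Lot B ($179), total $506.
VCG payment = (others' best without Varga) − (others' welfare with Varga) = 506 − 503 = $3.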